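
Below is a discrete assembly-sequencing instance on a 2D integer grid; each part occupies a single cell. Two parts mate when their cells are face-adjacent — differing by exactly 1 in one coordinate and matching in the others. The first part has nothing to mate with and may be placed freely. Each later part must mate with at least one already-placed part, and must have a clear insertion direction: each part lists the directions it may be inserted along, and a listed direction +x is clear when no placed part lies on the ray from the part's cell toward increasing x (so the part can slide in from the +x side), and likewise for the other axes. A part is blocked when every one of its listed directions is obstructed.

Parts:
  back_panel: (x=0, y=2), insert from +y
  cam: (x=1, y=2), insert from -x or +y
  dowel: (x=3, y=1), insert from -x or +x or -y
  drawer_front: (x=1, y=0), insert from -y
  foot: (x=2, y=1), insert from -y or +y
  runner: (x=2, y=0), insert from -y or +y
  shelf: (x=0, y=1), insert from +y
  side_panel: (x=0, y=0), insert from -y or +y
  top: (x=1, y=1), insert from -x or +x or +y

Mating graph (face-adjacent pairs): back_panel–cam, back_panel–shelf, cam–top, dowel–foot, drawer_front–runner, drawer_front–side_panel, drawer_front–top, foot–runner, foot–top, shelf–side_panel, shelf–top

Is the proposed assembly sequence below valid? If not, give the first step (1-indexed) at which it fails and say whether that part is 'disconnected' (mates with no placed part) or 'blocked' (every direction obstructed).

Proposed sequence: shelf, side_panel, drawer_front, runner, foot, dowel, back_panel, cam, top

1. shelf@(0, 1) [+y clear] — {shelf}
2. side_panel@(0, 0) [-y clear] — {shelf, side_panel}
3. drawer_front@(1, 0) [-y clear] — {drawer_front, shelf, side_panel}
4. runner@(2, 0) [-y clear] — {drawer_front, runner, shelf, side_panel}
5. foot@(2, 1) [+y clear] — {drawer_front, foot, runner, shelf, side_panel}
6. dowel@(3, 1) [+x clear] — {dowel, drawer_front, foot, runner, shelf, side_panel}
7. back_panel@(0, 2) [+y clear] — {back_panel, dowel, drawer_front, foot, runner, shelf, side_panel}
8. cam@(1, 2) [+y clear] — {back_panel, cam, dowel, drawer_front, foot, runner, shelf, side_panel}
9. top@(1, 1) — -x/+x/+y all obstructed ⇒ blocked

Invalid at step 9 (blocked)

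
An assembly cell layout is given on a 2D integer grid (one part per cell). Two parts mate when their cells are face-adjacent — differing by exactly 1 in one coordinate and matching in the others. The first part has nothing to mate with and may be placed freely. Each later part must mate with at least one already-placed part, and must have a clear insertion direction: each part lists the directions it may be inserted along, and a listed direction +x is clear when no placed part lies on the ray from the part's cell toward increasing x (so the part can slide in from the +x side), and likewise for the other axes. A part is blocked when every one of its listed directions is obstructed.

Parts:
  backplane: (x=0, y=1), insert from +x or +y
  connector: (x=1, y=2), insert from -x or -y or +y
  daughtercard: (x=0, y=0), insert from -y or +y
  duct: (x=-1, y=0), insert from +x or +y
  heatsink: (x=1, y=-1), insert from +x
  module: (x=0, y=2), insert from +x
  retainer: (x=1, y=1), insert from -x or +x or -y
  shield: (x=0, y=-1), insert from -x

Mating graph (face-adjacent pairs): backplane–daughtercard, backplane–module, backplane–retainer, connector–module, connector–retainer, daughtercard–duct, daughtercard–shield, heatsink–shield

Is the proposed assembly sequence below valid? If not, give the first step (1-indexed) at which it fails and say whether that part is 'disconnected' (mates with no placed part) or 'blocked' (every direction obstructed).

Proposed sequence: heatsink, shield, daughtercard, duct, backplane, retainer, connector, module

1. heatsink@(1, -1) [+x clear] — {heatsink}
2. shield@(0, -1) [-x clear] — {heatsink, shield}
3. daughtercard@(0, 0) [+y clear] — {daughtercard, heatsink, shield}
4. duct@(-1, 0) [+y clear] — {daughtercard, duct, heatsink, shield}
5. backplane@(0, 1) [+x clear] — {backplane, daughtercard, duct, heatsink, shield}
6. retainer@(1, 1) [+x clear] — {backplane, daughtercard, duct, heatsink, retainer, shield}
7. connector@(1, 2) [-x clear] — {backplane, connector, daughtercard, duct, heatsink, retainer, shield}
8. module@(0, 2) — +x all obstructed ⇒ blocked

Invalid at step 8 (blocked)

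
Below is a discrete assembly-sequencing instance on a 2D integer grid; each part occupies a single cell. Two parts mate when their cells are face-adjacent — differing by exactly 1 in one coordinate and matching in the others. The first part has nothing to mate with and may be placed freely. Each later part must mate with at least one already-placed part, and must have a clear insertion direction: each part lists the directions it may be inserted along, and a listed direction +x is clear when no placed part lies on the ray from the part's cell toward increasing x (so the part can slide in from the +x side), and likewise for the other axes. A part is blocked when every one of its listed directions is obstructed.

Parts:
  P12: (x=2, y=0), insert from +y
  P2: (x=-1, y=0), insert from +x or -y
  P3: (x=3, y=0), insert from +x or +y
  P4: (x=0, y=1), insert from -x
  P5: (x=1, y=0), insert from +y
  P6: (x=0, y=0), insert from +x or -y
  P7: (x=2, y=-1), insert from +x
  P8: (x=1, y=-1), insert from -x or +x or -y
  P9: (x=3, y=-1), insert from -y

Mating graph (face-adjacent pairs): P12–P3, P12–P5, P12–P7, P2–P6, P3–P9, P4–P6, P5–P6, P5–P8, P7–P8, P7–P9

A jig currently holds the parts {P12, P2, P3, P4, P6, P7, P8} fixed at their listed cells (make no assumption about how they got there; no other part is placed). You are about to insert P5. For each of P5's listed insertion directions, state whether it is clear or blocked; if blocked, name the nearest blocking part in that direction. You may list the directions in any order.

+y: clear

+y: ray from P5(1, 0) has no placed part ⇒ clear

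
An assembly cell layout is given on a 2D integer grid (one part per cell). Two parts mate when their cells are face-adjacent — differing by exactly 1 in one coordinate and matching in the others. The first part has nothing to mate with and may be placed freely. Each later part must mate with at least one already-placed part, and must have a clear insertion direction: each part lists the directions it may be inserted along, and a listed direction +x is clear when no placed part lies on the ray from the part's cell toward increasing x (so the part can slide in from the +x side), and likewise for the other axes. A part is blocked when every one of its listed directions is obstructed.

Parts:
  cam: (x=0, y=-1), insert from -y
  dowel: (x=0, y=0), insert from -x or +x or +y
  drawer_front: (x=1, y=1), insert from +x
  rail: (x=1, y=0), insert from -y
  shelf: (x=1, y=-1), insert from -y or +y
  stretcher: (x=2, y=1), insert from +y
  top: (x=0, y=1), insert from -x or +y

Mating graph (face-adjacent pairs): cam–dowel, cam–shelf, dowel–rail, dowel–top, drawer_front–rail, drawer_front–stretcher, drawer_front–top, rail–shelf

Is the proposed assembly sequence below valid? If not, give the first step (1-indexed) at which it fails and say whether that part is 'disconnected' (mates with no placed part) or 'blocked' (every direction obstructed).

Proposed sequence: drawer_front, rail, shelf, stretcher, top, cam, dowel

1. drawer_front@(1, 1) [+x clear] — {drawer_front}
2. rail@(1, 0) [-y clear] — {drawer_front, rail}
3. shelf@(1, -1) [-y clear] — {drawer_front, rail, shelf}
4. stretcher@(2, 1) [+y clear] — {drawer_front, rail, shelf, stretcher}
5. top@(0, 1) [-x clear] — {drawer_front, rail, shelf, stretcher, top}
6. cam@(0, -1) [-y clear] — {cam, drawer_front, rail, shelf, stretcher, top}
7. dowel@(0, 0) [-x clear] — {cam, dowel, drawer_front, rail, shelf, stretcher, top}

Valid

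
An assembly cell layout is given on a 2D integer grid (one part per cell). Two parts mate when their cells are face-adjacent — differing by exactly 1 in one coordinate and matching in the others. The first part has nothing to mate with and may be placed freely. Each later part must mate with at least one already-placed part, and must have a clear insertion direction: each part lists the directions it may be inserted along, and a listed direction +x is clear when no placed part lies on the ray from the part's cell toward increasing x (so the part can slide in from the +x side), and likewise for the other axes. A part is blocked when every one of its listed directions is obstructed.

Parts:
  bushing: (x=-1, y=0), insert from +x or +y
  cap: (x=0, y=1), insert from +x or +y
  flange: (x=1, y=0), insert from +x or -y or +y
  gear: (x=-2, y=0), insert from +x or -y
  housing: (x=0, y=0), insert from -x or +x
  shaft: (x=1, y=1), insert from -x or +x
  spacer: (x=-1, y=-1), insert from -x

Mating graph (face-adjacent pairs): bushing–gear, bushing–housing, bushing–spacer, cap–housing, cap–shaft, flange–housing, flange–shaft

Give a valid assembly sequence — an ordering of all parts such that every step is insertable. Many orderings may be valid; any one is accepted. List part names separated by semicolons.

shaft; flange; cap; housing; bushing; gear; spacer

1. shaft@(1, 1) [-x clear] — {shaft}
2. flange@(1, 0) [+x clear] — {flange, shaft}
3. cap@(0, 1) [+y clear] — {cap, flange, shaft}
4. housing@(0, 0) [-x clear] — {cap, flange, housing, shaft}
5. bushing@(-1, 0) [+y clear] — {bushing, cap, flange, housing, shaft}
6. gear@(-2, 0) [-y clear] — {bushing, cap, flange, gear, housing, shaft}
7. spacer@(-1, -1) [-x clear] — {bushing, cap, flange, gear, housing, shaft, spacer}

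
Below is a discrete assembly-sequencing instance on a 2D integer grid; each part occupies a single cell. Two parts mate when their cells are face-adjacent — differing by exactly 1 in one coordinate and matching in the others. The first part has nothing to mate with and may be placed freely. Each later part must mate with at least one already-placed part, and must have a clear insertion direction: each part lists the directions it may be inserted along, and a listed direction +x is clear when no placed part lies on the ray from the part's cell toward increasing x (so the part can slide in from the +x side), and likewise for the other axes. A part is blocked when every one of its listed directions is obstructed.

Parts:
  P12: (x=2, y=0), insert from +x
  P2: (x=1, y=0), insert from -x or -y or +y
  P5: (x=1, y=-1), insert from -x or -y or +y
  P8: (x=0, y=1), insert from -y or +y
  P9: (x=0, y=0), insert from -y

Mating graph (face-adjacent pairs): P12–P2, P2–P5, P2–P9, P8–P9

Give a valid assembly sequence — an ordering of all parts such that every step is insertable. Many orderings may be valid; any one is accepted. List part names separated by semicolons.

1. P9@(0, 0) [-y clear] — {P9}
2. P8@(0, 1) [+y clear] — {P8, P9}
3. P2@(1, 0) [-y clear] — {P2, P8, P9}
4. P5@(1, -1) [-x clear] — {P2, P5, P8, P9}
5. P12@(2, 0) [+x clear] — {P12, P2, P5, P8, P9}

P9; P8; P2; P5; P12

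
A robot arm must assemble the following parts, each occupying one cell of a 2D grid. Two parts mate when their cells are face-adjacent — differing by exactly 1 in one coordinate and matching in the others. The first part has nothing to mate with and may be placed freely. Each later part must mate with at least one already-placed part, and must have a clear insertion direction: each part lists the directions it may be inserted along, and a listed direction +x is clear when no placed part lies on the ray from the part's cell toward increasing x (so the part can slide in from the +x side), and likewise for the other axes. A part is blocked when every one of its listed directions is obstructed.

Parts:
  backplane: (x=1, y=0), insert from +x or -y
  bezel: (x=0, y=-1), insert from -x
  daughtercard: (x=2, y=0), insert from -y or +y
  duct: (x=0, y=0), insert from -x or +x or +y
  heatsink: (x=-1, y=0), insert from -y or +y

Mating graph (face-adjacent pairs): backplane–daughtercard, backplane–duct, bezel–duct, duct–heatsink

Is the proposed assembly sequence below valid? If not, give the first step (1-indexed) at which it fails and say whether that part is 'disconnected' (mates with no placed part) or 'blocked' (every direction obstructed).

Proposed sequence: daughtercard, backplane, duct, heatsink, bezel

1. daughtercard@(2, 0) [-y clear] — {daughtercard}
2. backplane@(1, 0) [-y clear] — {backplane, daughtercard}
3. duct@(0, 0) [-x clear] — {backplane, daughtercard, duct}
4. heatsink@(-1, 0) [-y clear] — {backplane, daughtercard, duct, heatsink}
5. bezel@(0, -1) [-x clear] — {backplane, bezel, daughtercard, duct, heatsink}

Valid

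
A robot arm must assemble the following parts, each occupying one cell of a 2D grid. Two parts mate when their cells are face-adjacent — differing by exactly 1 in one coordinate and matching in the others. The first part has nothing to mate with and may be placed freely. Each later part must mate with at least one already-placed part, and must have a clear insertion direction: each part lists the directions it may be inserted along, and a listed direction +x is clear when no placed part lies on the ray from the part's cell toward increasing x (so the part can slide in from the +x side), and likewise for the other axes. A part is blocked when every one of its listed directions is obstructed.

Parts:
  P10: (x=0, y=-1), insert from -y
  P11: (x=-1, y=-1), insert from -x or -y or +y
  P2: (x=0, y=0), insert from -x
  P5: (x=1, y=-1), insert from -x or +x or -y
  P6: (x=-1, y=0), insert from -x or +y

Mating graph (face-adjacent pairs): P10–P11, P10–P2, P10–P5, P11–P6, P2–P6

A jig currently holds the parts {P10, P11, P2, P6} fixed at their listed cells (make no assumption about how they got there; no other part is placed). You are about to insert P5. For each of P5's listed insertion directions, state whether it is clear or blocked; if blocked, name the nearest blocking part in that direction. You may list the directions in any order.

+x: clear; -x: blocked by P10; -y: clear

-x: nearest on ray is P10@(0, -1) ⇒ blocked
+x: ray from P5(1, -1) has no placed part ⇒ clear
-y: ray from P5(1, -1) has no placed part ⇒ clear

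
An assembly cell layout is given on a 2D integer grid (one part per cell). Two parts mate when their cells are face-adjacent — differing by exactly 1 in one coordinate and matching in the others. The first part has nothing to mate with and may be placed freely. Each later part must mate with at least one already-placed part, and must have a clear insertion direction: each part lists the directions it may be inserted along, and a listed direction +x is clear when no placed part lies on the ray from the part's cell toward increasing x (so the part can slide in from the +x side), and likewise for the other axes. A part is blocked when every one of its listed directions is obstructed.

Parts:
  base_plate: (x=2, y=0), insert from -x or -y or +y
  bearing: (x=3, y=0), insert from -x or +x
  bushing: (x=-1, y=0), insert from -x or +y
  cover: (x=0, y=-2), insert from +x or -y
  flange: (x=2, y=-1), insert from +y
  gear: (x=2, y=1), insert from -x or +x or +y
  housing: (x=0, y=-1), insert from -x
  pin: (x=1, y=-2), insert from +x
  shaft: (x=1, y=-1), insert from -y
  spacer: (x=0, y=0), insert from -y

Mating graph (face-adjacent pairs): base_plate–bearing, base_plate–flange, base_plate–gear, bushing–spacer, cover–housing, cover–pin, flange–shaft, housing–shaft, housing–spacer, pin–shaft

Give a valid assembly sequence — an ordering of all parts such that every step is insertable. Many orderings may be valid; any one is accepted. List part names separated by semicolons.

1. spacer@(0, 0) [-y clear] — {spacer}
2. bushing@(-1, 0) [-x clear] — {bushing, spacer}
3. housing@(0, -1) [-x clear] — {bushing, housing, spacer}
4. cover@(0, -2) [+x clear] — {bushing, cover, housing, spacer}
5. shaft@(1, -1) [-y clear] — {bushing, cover, housing, shaft, spacer}
6. pin@(1, -2) [+x clear] — {bushing, cover, housing, pin, shaft, spacer}
7. flange@(2, -1) [+y clear] — {bushing, cover, flange, housing, pin, shaft, spacer}
8. base_plate@(2, 0) [+y clear] — {base_plate, bushing, cover, flange, housing, pin, shaft, spacer}
9. bearing@(3, 0) [+x clear] — {base_plate, bearing, bushing, cover, flange, housing, pin, shaft, spacer}
10. gear@(2, 1) [-x clear] — {base_plate, bearing, bushing, cover, flange, gear, housing, pin, shaft, spacer}

spacer; bushing; housing; cover; shaft; pin; flange; base_plate; bearing; gear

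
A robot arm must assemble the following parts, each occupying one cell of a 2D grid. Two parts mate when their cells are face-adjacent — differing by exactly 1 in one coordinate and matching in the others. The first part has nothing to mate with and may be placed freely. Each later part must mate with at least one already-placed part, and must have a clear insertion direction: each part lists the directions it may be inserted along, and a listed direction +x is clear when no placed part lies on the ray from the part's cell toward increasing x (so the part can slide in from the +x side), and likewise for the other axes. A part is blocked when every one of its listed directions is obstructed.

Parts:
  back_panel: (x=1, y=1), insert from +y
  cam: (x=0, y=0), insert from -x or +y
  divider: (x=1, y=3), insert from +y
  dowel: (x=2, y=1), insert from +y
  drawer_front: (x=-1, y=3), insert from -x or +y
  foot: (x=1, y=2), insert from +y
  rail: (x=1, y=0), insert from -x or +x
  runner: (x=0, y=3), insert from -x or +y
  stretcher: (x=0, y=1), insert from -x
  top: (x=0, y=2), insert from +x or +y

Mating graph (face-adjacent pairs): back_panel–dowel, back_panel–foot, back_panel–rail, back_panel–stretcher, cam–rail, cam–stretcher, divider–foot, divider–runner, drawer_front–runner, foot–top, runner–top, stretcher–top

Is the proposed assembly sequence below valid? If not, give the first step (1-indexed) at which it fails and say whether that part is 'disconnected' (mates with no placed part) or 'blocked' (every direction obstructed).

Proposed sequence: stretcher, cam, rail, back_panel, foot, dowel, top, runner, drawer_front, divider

1. stretcher@(0, 1) [-x clear] — {stretcher}
2. cam@(0, 0) [-x clear] — {cam, stretcher}
3. rail@(1, 0) [+x clear] — {cam, rail, stretcher}
4. back_panel@(1, 1) [+y clear] — {back_panel, cam, rail, stretcher}
5. foot@(1, 2) [+y clear] — {back_panel, cam, foot, rail, stretcher}
6. dowel@(2, 1) [+y clear] — {back_panel, cam, dowel, foot, rail, stretcher}
7. top@(0, 2) [+y clear] — {back_panel, cam, dowel, foot, rail, stretcher, top}
8. runner@(0, 3) [-x clear] — {back_panel, cam, dowel, foot, rail, runner, stretcher, top}
9. drawer_front@(-1, 3) [-x clear] — {back_panel, cam, dowel, drawer_front, foot, rail, runner, stretcher, top}
10. divider@(1, 3) [+y clear] — {back_panel, cam, divider, dowel, drawer_front, foot, rail, runner, stretcher, top}

Valid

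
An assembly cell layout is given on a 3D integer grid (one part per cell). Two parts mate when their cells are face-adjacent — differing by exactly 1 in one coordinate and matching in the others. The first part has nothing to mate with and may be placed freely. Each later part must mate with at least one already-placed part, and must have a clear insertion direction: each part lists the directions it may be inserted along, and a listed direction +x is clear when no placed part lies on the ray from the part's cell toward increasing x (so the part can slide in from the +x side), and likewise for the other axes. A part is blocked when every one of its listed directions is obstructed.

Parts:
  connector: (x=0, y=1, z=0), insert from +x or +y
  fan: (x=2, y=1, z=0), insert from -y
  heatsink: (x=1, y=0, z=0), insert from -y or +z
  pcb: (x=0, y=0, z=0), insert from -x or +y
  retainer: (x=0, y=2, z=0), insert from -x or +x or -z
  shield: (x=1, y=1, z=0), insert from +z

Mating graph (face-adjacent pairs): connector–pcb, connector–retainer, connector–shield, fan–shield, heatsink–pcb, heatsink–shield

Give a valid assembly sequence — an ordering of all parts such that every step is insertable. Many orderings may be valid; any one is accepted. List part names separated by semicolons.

connector; retainer; pcb; heatsink; shield; fan

1. connector@(0, 1, 0) [+x clear] — {connector}
2. retainer@(0, 2, 0) [-x clear] — {connector, retainer}
3. pcb@(0, 0, 0) [-x clear] — {connector, pcb, retainer}
4. heatsink@(1, 0, 0) [-y clear] — {connector, heatsink, pcb, retainer}
5. shield@(1, 1, 0) [+z clear] — {connector, heatsink, pcb, retainer, shield}
6. fan@(2, 1, 0) [-y clear] — {connector, fan, heatsink, pcb, retainer, shield}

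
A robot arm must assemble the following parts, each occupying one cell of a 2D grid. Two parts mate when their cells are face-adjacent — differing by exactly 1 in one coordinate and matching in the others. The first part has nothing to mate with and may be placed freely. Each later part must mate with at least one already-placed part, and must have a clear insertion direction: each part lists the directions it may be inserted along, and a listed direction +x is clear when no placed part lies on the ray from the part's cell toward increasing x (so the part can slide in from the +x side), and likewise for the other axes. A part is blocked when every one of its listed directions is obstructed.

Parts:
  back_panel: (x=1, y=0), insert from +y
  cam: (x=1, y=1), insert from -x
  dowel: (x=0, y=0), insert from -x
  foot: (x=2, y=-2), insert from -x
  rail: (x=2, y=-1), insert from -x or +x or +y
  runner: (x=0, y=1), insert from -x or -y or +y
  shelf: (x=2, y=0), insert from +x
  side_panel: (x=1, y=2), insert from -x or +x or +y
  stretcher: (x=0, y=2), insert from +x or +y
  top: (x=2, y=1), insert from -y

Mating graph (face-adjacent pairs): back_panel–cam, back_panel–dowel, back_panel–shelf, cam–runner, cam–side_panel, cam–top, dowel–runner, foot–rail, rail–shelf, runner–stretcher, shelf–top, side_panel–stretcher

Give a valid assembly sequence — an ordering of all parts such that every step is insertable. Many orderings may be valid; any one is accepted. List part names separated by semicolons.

top; shelf; rail; foot; back_panel; cam; side_panel; stretcher; dowel; runner

1. top@(2, 1) [-y clear] — {top}
2. shelf@(2, 0) [+x clear] — {shelf, top}
3. rail@(2, -1) [-x clear] — {rail, shelf, top}
4. foot@(2, -2) [-x clear] — {foot, rail, shelf, top}
5. back_panel@(1, 0) [+y clear] — {back_panel, foot, rail, shelf, top}
6. cam@(1, 1) [-x clear] — {back_panel, cam, foot, rail, shelf, top}
7. side_panel@(1, 2) [-x clear] — {back_panel, cam, foot, rail, shelf, side_panel, top}
8. stretcher@(0, 2) [+y clear] — {back_panel, cam, foot, rail, shelf, side_panel, stretcher, top}
9. dowel@(0, 0) [-x clear] — {back_panel, cam, dowel, foot, rail, shelf, side_panel, stretcher, top}
10. runner@(0, 1) [-x clear] — {back_panel, cam, dowel, foot, rail, runner, shelf, side_panel, stretcher, top}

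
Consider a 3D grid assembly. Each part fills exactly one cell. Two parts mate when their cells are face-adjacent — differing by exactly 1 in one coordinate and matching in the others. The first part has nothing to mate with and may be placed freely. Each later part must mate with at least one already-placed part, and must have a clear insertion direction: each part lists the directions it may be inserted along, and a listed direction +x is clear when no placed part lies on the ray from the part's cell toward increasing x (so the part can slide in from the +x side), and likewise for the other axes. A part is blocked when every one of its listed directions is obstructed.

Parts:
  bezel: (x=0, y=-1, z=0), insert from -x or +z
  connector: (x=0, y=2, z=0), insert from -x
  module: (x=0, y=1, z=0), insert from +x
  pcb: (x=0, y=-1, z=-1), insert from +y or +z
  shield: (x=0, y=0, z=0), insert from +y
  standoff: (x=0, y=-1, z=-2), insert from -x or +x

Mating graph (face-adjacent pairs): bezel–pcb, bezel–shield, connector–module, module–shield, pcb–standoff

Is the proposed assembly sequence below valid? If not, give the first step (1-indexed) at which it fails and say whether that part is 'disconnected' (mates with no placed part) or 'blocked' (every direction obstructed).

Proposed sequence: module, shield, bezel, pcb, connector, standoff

Invalid at step 2 (blocked)

1. module@(0, 1, 0) [+x clear] — {module}
2. shield@(0, 0, 0) — +y all obstructed ⇒ blocked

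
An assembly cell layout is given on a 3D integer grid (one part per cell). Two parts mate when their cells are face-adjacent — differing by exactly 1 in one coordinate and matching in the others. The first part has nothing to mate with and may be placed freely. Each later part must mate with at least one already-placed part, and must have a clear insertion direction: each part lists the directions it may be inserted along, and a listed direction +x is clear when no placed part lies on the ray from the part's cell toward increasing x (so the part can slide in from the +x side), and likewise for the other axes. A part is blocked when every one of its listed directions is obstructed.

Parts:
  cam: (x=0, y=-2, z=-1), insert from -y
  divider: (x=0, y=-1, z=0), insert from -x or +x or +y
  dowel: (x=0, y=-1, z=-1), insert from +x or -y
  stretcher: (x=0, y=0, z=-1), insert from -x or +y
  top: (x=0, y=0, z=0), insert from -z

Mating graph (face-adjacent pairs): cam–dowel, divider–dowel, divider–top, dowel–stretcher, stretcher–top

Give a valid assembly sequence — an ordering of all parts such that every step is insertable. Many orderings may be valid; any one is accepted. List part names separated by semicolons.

top; divider; dowel; cam; stretcher

1. top@(0, 0, 0) [-z clear] — {top}
2. divider@(0, -1, 0) [-x clear] — {divider, top}
3. dowel@(0, -1, -1) [+x clear] — {divider, dowel, top}
4. cam@(0, -2, -1) [-y clear] — {cam, divider, dowel, top}
5. stretcher@(0, 0, -1) [-x clear] — {cam, divider, dowel, stretcher, top}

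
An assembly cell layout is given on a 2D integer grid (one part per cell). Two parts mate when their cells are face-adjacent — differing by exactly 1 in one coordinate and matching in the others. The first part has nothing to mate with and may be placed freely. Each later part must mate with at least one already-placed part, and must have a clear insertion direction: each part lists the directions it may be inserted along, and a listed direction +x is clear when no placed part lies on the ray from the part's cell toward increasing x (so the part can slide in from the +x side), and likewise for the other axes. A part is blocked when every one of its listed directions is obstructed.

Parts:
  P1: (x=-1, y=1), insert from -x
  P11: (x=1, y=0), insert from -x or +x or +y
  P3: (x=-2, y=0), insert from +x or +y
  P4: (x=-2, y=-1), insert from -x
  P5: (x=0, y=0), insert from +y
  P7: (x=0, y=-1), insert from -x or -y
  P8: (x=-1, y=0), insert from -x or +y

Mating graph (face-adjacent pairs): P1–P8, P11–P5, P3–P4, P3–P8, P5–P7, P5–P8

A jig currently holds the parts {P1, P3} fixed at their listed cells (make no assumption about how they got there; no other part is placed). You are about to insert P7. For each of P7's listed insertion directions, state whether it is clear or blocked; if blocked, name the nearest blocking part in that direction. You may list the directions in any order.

-x: clear; -y: clear

-x: ray from P7(0, -1) has no placed part ⇒ clear
-y: ray from P7(0, -1) has no placed part ⇒ clear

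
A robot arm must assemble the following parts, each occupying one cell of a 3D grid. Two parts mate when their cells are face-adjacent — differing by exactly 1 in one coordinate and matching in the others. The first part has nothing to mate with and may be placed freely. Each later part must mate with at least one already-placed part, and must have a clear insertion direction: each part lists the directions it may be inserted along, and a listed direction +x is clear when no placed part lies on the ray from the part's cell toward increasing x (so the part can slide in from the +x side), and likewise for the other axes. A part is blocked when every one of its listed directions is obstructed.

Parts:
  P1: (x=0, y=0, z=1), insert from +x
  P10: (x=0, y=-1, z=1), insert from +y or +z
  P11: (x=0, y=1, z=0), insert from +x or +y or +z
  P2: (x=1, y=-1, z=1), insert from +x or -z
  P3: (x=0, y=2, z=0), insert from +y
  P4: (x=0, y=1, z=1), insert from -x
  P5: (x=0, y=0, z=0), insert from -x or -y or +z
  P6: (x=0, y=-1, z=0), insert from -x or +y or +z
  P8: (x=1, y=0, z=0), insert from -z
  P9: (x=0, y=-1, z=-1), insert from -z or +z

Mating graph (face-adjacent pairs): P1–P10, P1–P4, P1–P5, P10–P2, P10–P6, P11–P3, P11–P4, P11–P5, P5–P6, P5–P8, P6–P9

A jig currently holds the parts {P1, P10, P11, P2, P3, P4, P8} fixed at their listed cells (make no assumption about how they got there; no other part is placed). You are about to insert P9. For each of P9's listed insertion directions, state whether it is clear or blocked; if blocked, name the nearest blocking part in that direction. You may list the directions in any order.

+z: blocked by P10; -z: clear

-z: ray from P9(0, -1, -1) has no placed part ⇒ clear
+z: nearest on ray is P10@(0, -1, 1) ⇒ blocked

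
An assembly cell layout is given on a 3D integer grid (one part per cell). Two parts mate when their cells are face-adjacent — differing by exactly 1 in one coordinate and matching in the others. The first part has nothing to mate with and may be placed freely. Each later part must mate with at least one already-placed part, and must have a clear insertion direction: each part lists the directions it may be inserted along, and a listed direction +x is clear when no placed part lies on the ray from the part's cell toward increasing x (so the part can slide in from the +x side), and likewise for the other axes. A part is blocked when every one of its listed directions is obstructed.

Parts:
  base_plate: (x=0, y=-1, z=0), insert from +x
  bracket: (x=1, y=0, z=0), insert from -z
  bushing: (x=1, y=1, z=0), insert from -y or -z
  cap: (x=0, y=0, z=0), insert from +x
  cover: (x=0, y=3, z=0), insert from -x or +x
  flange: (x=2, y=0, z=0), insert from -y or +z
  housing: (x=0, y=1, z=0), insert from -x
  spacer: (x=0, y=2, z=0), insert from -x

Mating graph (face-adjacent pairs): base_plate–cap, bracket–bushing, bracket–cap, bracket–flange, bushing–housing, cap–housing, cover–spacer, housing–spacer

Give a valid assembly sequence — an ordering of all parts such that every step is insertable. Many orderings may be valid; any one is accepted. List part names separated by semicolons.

1. cover@(0, 3, 0) [-x clear] — {cover}
2. spacer@(0, 2, 0) [-x clear] — {cover, spacer}
3. housing@(0, 1, 0) [-x clear] — {cover, housing, spacer}
4. cap@(0, 0, 0) [+x clear] — {cap, cover, housing, spacer}
5. bushing@(1, 1, 0) [-y clear] — {bushing, cap, cover, housing, spacer}
6. base_plate@(0, -1, 0) [+x clear] — {base_plate, bushing, cap, cover, housing, spacer}
7. bracket@(1, 0, 0) [-z clear] — {base_plate, bracket, bushing, cap, cover, housing, spacer}
8. flange@(2, 0, 0) [-y clear] — {base_plate, bracket, bushing, cap, cover, flange, housing, spacer}

cover; spacer; housing; cap; bushing; base_plate; bracket; flange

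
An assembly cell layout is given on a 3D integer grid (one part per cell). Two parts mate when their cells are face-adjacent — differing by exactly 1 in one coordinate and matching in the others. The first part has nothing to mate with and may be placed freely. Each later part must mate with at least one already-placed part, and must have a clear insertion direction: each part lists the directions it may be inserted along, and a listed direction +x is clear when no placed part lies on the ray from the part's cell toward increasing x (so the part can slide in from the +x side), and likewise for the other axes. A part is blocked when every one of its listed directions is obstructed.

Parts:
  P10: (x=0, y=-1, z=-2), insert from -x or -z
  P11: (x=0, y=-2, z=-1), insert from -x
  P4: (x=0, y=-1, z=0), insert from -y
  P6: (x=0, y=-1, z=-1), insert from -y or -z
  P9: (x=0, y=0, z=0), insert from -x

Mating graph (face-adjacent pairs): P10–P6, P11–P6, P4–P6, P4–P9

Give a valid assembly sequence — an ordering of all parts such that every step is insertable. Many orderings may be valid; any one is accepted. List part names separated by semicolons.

P11; P6; P4; P10; P9

1. P11@(0, -2, -1) [-x clear] — {P11}
2. P6@(0, -1, -1) [-z clear] — {P11, P6}
3. P4@(0, -1, 0) [-y clear] — {P11, P4, P6}
4. P10@(0, -1, -2) [-x clear] — {P10, P11, P4, P6}
5. P9@(0, 0, 0) [-x clear] — {P10, P11, P4, P6, P9}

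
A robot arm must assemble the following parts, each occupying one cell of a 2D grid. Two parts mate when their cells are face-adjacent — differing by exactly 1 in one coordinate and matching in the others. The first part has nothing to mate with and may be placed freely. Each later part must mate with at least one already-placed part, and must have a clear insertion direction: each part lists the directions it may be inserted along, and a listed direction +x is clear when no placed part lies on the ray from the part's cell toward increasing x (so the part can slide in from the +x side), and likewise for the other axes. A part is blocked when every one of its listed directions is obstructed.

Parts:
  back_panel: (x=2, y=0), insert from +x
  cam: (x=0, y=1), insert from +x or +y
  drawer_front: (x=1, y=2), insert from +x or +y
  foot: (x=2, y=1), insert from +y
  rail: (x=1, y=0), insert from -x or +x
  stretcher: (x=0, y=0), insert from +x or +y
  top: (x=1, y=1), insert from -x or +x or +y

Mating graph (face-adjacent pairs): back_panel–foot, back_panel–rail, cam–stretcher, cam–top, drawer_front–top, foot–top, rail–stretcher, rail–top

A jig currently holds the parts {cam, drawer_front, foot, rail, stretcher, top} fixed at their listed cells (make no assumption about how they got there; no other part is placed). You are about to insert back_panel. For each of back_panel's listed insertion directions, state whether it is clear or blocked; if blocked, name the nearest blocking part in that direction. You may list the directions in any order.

+x: ray from back_panel(2, 0) has no placed part ⇒ clear

+x: clear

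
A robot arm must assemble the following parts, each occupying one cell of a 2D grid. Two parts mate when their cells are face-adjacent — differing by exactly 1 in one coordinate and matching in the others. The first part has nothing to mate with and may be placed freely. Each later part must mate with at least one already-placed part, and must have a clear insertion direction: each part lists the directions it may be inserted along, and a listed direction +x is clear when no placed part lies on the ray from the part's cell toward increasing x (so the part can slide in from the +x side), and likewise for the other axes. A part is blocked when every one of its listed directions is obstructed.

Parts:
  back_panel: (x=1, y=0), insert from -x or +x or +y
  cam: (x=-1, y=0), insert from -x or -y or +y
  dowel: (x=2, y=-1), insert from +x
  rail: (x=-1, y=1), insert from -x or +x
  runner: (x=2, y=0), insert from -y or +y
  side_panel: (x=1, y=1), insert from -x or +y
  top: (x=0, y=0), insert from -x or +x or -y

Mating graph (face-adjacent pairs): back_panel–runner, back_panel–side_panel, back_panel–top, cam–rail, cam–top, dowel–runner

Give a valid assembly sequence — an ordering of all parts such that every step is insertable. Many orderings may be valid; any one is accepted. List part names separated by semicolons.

1. dowel@(2, -1) [+x clear] — {dowel}
2. runner@(2, 0) [+y clear] — {dowel, runner}
3. back_panel@(1, 0) [-x clear] — {back_panel, dowel, runner}
4. side_panel@(1, 1) [-x clear] — {back_panel, dowel, runner, side_panel}
5. top@(0, 0) [-x clear] — {back_panel, dowel, runner, side_panel, top}
6. cam@(-1, 0) [-x clear] — {back_panel, cam, dowel, runner, side_panel, top}
7. rail@(-1, 1) [-x clear] — {back_panel, cam, dowel, rail, runner, side_panel, top}

dowel; runner; back_panel; side_panel; top; cam; rail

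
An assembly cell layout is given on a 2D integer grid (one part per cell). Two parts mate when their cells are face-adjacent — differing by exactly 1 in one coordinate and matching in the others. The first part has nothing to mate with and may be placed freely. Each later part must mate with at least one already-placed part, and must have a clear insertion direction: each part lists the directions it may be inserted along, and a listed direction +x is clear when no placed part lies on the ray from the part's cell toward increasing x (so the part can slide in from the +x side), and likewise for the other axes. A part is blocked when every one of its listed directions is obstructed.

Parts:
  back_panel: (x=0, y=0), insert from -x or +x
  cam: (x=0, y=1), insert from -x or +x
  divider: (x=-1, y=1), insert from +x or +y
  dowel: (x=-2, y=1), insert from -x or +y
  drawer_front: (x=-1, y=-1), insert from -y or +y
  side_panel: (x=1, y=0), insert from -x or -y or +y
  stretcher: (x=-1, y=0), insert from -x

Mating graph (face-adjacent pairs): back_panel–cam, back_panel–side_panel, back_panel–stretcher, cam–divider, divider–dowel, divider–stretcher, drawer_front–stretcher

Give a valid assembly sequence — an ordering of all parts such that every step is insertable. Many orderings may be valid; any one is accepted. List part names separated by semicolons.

side_panel; back_panel; stretcher; divider; dowel; cam; drawer_front

1. side_panel@(1, 0) [-x clear] — {side_panel}
2. back_panel@(0, 0) [-x clear] — {back_panel, side_panel}
3. stretcher@(-1, 0) [-x clear] — {back_panel, side_panel, stretcher}
4. divider@(-1, 1) [+x clear] — {back_panel, divider, side_panel, stretcher}
5. dowel@(-2, 1) [-x clear] — {back_panel, divider, dowel, side_panel, stretcher}
6. cam@(0, 1) [+x clear] — {back_panel, cam, divider, dowel, side_panel, stretcher}
7. drawer_front@(-1, -1) [-y clear] — {back_panel, cam, divider, dowel, drawer_front, side_panel, stretcher}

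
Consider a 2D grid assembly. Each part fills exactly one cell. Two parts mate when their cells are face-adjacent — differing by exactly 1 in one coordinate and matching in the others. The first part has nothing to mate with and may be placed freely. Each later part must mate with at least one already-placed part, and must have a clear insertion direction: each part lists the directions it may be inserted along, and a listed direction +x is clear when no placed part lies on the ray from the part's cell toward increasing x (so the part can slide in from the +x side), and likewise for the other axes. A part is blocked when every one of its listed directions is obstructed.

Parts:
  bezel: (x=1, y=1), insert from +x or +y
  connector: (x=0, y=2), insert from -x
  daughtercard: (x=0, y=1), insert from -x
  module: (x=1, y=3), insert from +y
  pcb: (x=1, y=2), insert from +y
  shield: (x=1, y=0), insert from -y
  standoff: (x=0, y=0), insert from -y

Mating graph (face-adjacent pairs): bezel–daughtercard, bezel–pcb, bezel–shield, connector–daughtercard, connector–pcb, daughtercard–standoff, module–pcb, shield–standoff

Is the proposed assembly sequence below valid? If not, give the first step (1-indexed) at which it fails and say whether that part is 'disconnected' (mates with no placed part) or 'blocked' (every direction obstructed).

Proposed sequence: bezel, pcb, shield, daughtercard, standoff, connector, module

1. bezel@(1, 1) [+x clear] — {bezel}
2. pcb@(1, 2) [+y clear] — {bezel, pcb}
3. shield@(1, 0) [-y clear] — {bezel, pcb, shield}
4. daughtercard@(0, 1) [-x clear] — {bezel, daughtercard, pcb, shield}
5. standoff@(0, 0) [-y clear] — {bezel, daughtercard, pcb, shield, standoff}
6. connector@(0, 2) [-x clear] — {bezel, connector, daughtercard, pcb, shield, standoff}
7. module@(1, 3) [+y clear] — {bezel, connector, daughtercard, module, pcb, shield, standoff}

Valid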